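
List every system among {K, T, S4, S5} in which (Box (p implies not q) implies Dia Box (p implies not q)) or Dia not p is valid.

T, S4, S5

T-tableau for the negation not ((Box (p implies not q) implies Dia Box (p implies not q)) or Dia not p):
1. not ((Box (p implies not q) implies Dia Box (p implies not q)) or Dia not p), u
2. not (Box (p implies not q) implies Dia Box (p implies not q)), u
3. not Dia not p, u
4. Box (p implies not q), u
5. not Dia Box (p implies not q), u
6. p, u
7. p implies not q, u
8. not Box (p implies not q), u
9. not q, u
10. not (p implies not q), v
11. p, v
12. q, v
13. p implies not q, v
14. not Box (p implies not q), v
15. not q, v
Accessibility: uRu, uRv, vRv
Branch closes: q and not q both at v.
Every branch closes (one shown): valid in T, hence also in S4, S5 (every theorem of T is a theorem of S4 and S5).
K-tableau for the negation not ((Box (p implies not q) implies Dia Box (p implies not q)) or Dia not p):
1. not ((Box (p implies not q) implies Dia Box (p implies not q)) or Dia not p), u
2. not (Box (p implies not q) implies Dia Box (p implies not q)), u
3. not Dia not p, u
4. Box (p implies not q), u
5. not Dia Box (p implies not q), u
Complete open branch: countermodel on a K-frame, so not valid in K.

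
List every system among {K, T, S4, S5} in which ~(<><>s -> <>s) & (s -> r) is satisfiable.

K, T

T-tableau for the formula:
1. ~(<><>s -> <>s) & (s -> r), u
2. ~(<><>s -> <>s), u   [&-rule on 1]
3. s -> r, u   [&-rule on 1]
4. <><>s, u   [~->-rule on 2]
5. ~<>s, u   [~->-rule on 2]
6. ~s, u   [~<>-rule on 5 via uRu]
7. r, u   [->-rule on 3 (branches; this branch)]
8. <>s, v   [<>-rule on 4: fresh world v, uRv]
9. ~s, v   [~<>-rule on 5 via uRv]
10. s, w   [<>-rule on 8: fresh world w, vRw]
Accessibility: uRu, uRv, vRv, vRw, wRw
Complete open branch: satisfiable in T, hence also in K (this T-model is also a K-model).
S4-tableau for the formula:
1. ~(<><>s -> <>s) & (s -> r), u
2. ~(<><>s -> <>s), u   [&-rule on 1]
3. s -> r, u   [&-rule on 1]
4. <><>s, u   [~->-rule on 2]
5. ~<>s, u   [~->-rule on 2]
6. ~s, u   [~<>-rule on 5 via uRu]
7. r, u   [->-rule on 3 (branches; this branch)]
8. <>s, v   [<>-rule on 4: fresh world v, uRv]
9. ~s, v   [~<>-rule on 5 via uRv]
10. s, w   [<>-rule on 8: fresh world w, vRw]
11. ~s, w   [~<>-rule on 5 via uRw]
Accessibility: uRu, uRv, uRw, vRv, vRw, wRw
Branch closes: s and ~s both at w.
Every branch closes (one shown): unsatisfiable in S4, hence also in S5 (every S5-frame is an S4-frame).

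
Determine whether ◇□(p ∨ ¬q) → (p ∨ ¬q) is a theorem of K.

Tableau for the negation ¬(◇□(p ∨ ¬q) → (p ∨ ¬q)):
1. ¬(◇□(p ∨ ¬q) → (p ∨ ¬q)), u
2. ◇□(p ∨ ¬q), u
3. ¬(p ∨ ¬q), u
4. ¬p, u
5. q, u
6. □(p ∨ ¬q), v
Accessibility: uRv
The negation has an open branch (countermodel exists).

No, not valid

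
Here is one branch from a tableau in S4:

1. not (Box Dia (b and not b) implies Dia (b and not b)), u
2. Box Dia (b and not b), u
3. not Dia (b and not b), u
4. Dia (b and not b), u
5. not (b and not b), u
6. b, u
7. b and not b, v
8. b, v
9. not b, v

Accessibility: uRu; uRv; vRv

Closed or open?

Yes, closed

Both b and not b appear at v.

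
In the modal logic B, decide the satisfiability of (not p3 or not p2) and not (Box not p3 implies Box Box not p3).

1. (not p3 or not p2) and not (Box not p3 implies Box Box not p3), w0
2. not p3 or not p2, w0
3. not (Box not p3 implies Box Box not p3), w0
4. Box not p3, w0
5. not Box Box not p3, w0
6. not p3, w0
7. not p2, w0
8. not Box not p3, w1
9. not p3, w1
10. p3, w2
Accessibility: w0Rw0, w0Rw1, w1Rw0, w1Rw1, w1Rw2, w2Rw1, w2Rw2

Satisfiable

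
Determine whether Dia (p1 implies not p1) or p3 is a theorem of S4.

Not valid

Tableau for the negation not (Dia (p1 implies not p1) or p3):
1. not (Dia (p1 implies not p1) or p3), w0
2. not Dia (p1 implies not p1), w0
3. not p3, w0
4. not (p1 implies not p1), w0
5. p1, w0
Accessibility: w0Rw0
The negation has an open branch (countermodel exists).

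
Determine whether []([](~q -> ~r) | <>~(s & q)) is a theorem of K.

Yes, valid

Tableau for the negation ~[]([](~q -> ~r) | <>~(s & q)):
1. ~[]([](~q -> ~r) | <>~(s & q)), w0
2. ~([](~q -> ~r) | <>~(s & q)), w1
3. ~[](~q -> ~r), w1
4. ~<>~(s & q), w1
5. ~(~q -> ~r), w2
6. ~q, w2
7. r, w2
8. s & q, w2
9. s, w2
10. q, w2
Accessibility: w0Rw1, w1Rw2
Branch closes: q and ~q both at w2.
Every branch of the negation's tableau closes; the branch above is one of them.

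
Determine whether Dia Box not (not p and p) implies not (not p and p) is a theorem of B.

Tableau for the negation not (Dia Box not (not p and p) implies not (not p and p)):
1. not (Dia Box not (not p and p) implies not (not p and p)), u
2. Dia Box not (not p and p), u   [neg-implies-rule on 1]
3. not p and p, u   [neg-implies-rule on 1]
4. not p, u   [and-rule on 3]
5. p, u   [and-rule on 3]
Accessibility: uRu
Branch closes: p and not p both at u.
All branches of the negation close; one closing branch shown above.

Valid in B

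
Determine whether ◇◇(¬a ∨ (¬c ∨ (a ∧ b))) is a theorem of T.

No, not valid

Tableau for the negation ¬◇◇(¬a ∨ (¬c ∨ (a ∧ b))):
1. ¬◇◇(¬a ∨ (¬c ∨ (a ∧ b))), w0
2. ¬◇(¬a ∨ (¬c ∨ (a ∧ b))), w0
3. ¬(¬a ∨ (¬c ∨ (a ∧ b))), w0
4. a, w0
5. ¬(¬c ∨ (a ∧ b)), w0
6. c, w0
7. ¬(a ∧ b), w0
8. ¬b, w0
Accessibility: w0Rw0
The negation has an open branch (countermodel exists).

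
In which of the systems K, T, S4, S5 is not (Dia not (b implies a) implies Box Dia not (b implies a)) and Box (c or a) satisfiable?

S5-tableau for the formula:
1. not (Dia not (b implies a) implies Box Dia not (b implies a)) and Box (c or a), 0
2. not (Dia not (b implies a) implies Box Dia not (b implies a)), 0   [and-rule on 1]
3. Box (c or a), 0   [and-rule on 1]
4. Dia not (b implies a), 0   [neg-implies-rule on 2]
5. not Box Dia not (b implies a), 0   [neg-implies-rule on 2]
6. c or a, 0   [Box-rule on 3 via 0R0]
7. a, 0   [or-rule on 6 (branches; this branch)]
8. not (b implies a), 1   [Dia-rule on 4: fresh world 1, 0R1]
9. b, 1   [neg-implies-rule on 8]
10. not a, 1   [neg-implies-rule on 8]
11. c or a, 1   [Box-rule on 3 via 0R1]
12. c, 1   [or-rule on 11 (branches; this branch)]
13. not Dia not (b implies a), 2   [neg-Box-rule on 5: fresh world 2, 0R2]
14. c or a, 2   [Box-rule on 3 via 0R2]
15. b implies a, 0   [neg-Dia-rule on 13 via 2R0]
16. b implies a, 1   [neg-Dia-rule on 13 via 2R1]
17. b implies a, 2   [neg-Dia-rule on 13 via 2R2]
18. a, 2   [or-rule on 14 (branches; this branch)]
19. a, 1   [implies-rule on 16 (branches; this branch)]
Accessibility: 0R0, 0R1, 0R2, 1R0, 1R1, 1R2, 2R0, 2R1, 2R2
Branch closes: a and not a both at 1.
Every branch closes (one shown): unsatisfiable in S5.
S4-tableau for the formula:
1. not (Dia not (b implies a) implies Box Dia not (b implies a)) and Box (c or a), 0
2. not (Dia not (b implies a) implies Box Dia not (b implies a)), 0   [and-rule on 1]
3. Box (c or a), 0   [and-rule on 1]
4. Dia not (b implies a), 0   [neg-implies-rule on 2]
5. not Box Dia not (b implies a), 0   [neg-implies-rule on 2]
6. c or a, 0   [Box-rule on 3 via 0R0]
7. a, 0   [or-rule on 6 (branches; this branch)]
8. not (b implies a), 1   [Dia-rule on 4: fresh world 1, 0R1]
9. b, 1   [neg-implies-rule on 8]
10. not a, 1   [neg-implies-rule on 8]
11. c or a, 1   [Box-rule on 3 via 0R1]
12. c, 1   [or-rule on 11 (branches; this branch)]
13. not Dia not (b implies a), 2   [neg-Box-rule on 5: fresh world 2, 0R2]
14. c or a, 2   [Box-rule on 3 via 0R2]
15. b implies a, 2   [neg-Dia-rule on 13 via 2R2]
16. a, 2   [or-rule on 14 (branches; this branch)]
Accessibility: 0R0, 0R1, 0R2, 1R1, 2R2
Complete open branch: satisfiable in S4, hence also in K, T (this S4-model is also a K-model and a T-model).

K, T, S4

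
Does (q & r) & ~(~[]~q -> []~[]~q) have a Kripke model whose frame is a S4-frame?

Satisfiable

1. (q & r) & ~(~[]~q -> []~[]~q), u
2. q & r, u   [&-rule on 1]
3. ~(~[]~q -> []~[]~q), u   [&-rule on 1]
4. q, u   [&-rule on 2]
5. r, u   [&-rule on 2]
6. ~[]~q, u   [~->-rule on 3]
7. ~[]~[]~q, u   [~->-rule on 3]
8. q, v   [~[]-rule on 6: fresh world v, uRv]
9. []~q, w   [~[]-rule on 7: fresh world w, uRw]
10. ~q, w   [[]-rule on 9 via wRw]
Accessibility: uRu, uRv, uRw, vRv, wRw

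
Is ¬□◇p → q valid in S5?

Not valid

Tableau for the negation ¬(¬□◇p → q):
1. ¬(¬□◇p → q), w0
2. ¬□◇p, w0
3. ¬q, w0
4. ¬◇p, w1
5. ¬p, w0
6. ¬p, w1
Accessibility: w0Rw0, w0Rw1, w1Rw0, w1Rw1
The negation has an open branch (countermodel exists).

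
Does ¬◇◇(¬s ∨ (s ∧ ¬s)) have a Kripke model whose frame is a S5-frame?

Yes, satisfiable

1. ¬◇◇(¬s ∨ (s ∧ ¬s)), 0
2. ¬◇(¬s ∨ (s ∧ ¬s)), 0
3. ¬(¬s ∨ (s ∧ ¬s)), 0
4. s, 0
5. ¬(s ∧ ¬s), 0
Accessibility: 0R0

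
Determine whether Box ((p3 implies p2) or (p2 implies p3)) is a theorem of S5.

Valid

Tableau for the negation not Box ((p3 implies p2) or (p2 implies p3)):
1. not Box ((p3 implies p2) or (p2 implies p3)), 0
2. not ((p3 implies p2) or (p2 implies p3)), 1
3. not (p3 implies p2), 1
4. not (p2 implies p3), 1
5. p3, 1
6. not p2, 1
7. p2, 1
8. not p3, 1
Accessibility: 0R0, 0R1, 1R0, 1R1
Branch closes: p2 and not p2 both at 1.
All branches of the negation close; one closing branch shown above.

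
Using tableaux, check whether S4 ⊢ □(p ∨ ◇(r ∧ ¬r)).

Tableau for the negation ¬□(p ∨ ◇(r ∧ ¬r)):
1. ¬□(p ∨ ◇(r ∧ ¬r)), 0
2. ¬(p ∨ ◇(r ∧ ¬r)), 1
3. ¬p, 1
4. ¬◇(r ∧ ¬r), 1
5. ¬(r ∧ ¬r), 1
6. r, 1
Accessibility: 0R0, 0R1, 1R1
The negation has an open branch (countermodel exists).

No, not valid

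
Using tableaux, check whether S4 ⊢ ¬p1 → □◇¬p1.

No, not valid

Tableau for the negation ¬(¬p1 → □◇¬p1):
1. ¬(¬p1 → □◇¬p1), w0
2. ¬p1, w0   [¬→-rule on 1]
3. ¬□◇¬p1, w0   [¬→-rule on 1]
4. ¬◇¬p1, w1   [¬□-rule on 3: fresh world w1, w0Rw1]
5. p1, w1   [¬◇-rule on 4 via w1Rw1]
Accessibility: w0Rw0, w0Rw1, w1Rw1
The negation has an open branch (countermodel exists).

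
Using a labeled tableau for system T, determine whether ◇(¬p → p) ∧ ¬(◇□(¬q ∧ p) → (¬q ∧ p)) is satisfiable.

1. ◇(¬p → p) ∧ ¬(◇□(¬q ∧ p) → (¬q ∧ p)), 0
2. ◇(¬p → p), 0
3. ¬(◇□(¬q ∧ p) → (¬q ∧ p)), 0
4. ◇□(¬q ∧ p), 0
5. ¬(¬q ∧ p), 0
6. ¬p, 0
7. ¬p → p, 1
8. p, 1
9. □(¬q ∧ p), 2
10. ¬q ∧ p, 2
11. ¬q, 2
12. p, 2
Accessibility: 0R0, 0R1, 0R2, 1R1, 2R2

Satisfiable (open branch found)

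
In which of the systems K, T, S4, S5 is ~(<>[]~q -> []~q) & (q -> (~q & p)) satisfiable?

K, T, S4

S5-tableau for the formula:
1. ~(<>[]~q -> []~q) & (q -> (~q & p)), u
2. ~(<>[]~q -> []~q), u
3. q -> (~q & p), u
4. <>[]~q, u
5. ~[]~q, u
6. ~q & p, u
7. ~q, u
8. p, u
9. []~q, v
10. ~q, v
11. q, w
12. ~q, w
Accessibility: uRu, uRv, uRw, vRu, vRv, vRw, wRu, wRv, wRw
Branch closes: q and ~q both at w.
Every branch closes (one shown): unsatisfiable in S5.
S4-tableau for the formula:
1. ~(<>[]~q -> []~q) & (q -> (~q & p)), u
2. ~(<>[]~q -> []~q), u
3. q -> (~q & p), u
4. <>[]~q, u
5. ~[]~q, u
6. ~q & p, u
7. ~q, u
8. p, u
9. []~q, v
10. ~q, v
11. q, w
Accessibility: uRu, uRv, uRw, vRv, wRw
Complete open branch: satisfiable in S4, hence also in K, T (this S4-model is also a K-model and a T-model).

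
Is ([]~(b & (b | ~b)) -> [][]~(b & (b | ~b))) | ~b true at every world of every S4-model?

Tableau for the negation ~(([]~(b & (b | ~b)) -> [][]~(b & (b | ~b))) | ~b):
1. ~(([]~(b & (b | ~b)) -> [][]~(b & (b | ~b))) | ~b), 0
2. ~([]~(b & (b | ~b)) -> [][]~(b & (b | ~b))), 0   [~|-rule on 1]
3. b, 0   [~|-rule on 1]
4. []~(b & (b | ~b)), 0   [~->-rule on 2]
5. ~[][]~(b & (b | ~b)), 0   [~->-rule on 2]
6. ~(b & (b | ~b)), 0   [[]-rule on 4 via 0R0]
7. ~(b | ~b), 0   [~&-rule on 6 (branches; this branch)]
8. ~b, 0   [~|-rule on 7]
Accessibility: 0R0
Branch closes: b and ~b both at 0.
All branches of the negation close; one closing branch shown above.

Valid in S4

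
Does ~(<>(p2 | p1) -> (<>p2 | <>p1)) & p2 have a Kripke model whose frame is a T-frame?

1. ~(<>(p2 | p1) -> (<>p2 | <>p1)) & p2, u
2. ~(<>(p2 | p1) -> (<>p2 | <>p1)), u
3. p2, u
4. <>(p2 | p1), u
5. ~(<>p2 | <>p1), u
6. ~<>p2, u
7. ~<>p1, u
8. ~p2, u
Accessibility: uRu
Branch closes: p2 and ~p2 both at u.
Every branch closes; the branch above is one of them.

Unsatisfiable (every branch closes)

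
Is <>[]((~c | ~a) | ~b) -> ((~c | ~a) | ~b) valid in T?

Tableau for the negation ~(<>[]((~c | ~a) | ~b) -> ((~c | ~a) | ~b)):
1. ~(<>[]((~c | ~a) | ~b) -> ((~c | ~a) | ~b)), w0
2. <>[]((~c | ~a) | ~b), w0   [~->-rule on 1]
3. ~((~c | ~a) | ~b), w0   [~->-rule on 1]
4. ~(~c | ~a), w0   [~|-rule on 3]
5. b, w0   [~|-rule on 3]
6. c, w0   [~|-rule on 4]
7. a, w0   [~|-rule on 4]
8. []((~c | ~a) | ~b), w1   [<>-rule on 2: fresh world w1, w0Rw1]
9. (~c | ~a) | ~b, w1   [[]-rule on 8 via w1Rw1]
10. ~b, w1   [|-rule on 9 (branches; this branch)]
Accessibility: w0Rw0, w0Rw1, w1Rw1
The negation has an open branch (countermodel exists).

Not valid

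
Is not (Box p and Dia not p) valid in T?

Valid in T

Tableau for the negation Box p and Dia not p:
1. Box p and Dia not p, u
2. Box p, u
3. Dia not p, u
4. p, u
5. not p, v
6. p, v
Accessibility: uRu, uRv, vRv
Branch closes: p and not p both at v.
Every branch of the negation's tableau closes; the branch above is one of them.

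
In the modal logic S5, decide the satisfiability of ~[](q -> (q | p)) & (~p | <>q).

1. ~[](q -> (q | p)) & (~p | <>q), 0
2. ~[](q -> (q | p)), 0
3. ~p | <>q, 0
4. <>q, 0
5. ~(q -> (q | p)), 1
6. q, 1
7. ~(q | p), 1
8. ~q, 1
9. ~p, 1
Accessibility: 0R0, 0R1, 1R0, 1R1
Branch closes: q and ~q both at 1.
(One branch shown.) All branches close.

Unsatisfiable (every branch closes)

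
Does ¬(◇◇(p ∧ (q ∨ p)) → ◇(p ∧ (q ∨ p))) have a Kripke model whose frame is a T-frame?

Yes, satisfiable

1. ¬(◇◇(p ∧ (q ∨ p)) → ◇(p ∧ (q ∨ p))), w0
2. ◇◇(p ∧ (q ∨ p)), w0
3. ¬◇(p ∧ (q ∨ p)), w0
4. ¬(p ∧ (q ∨ p)), w0
5. ¬(q ∨ p), w0
6. ¬q, w0
7. ¬p, w0
8. ◇(p ∧ (q ∨ p)), w1
9. ¬(p ∧ (q ∨ p)), w1
10. ¬(q ∨ p), w1
11. ¬q, w1
12. ¬p, w1
13. p ∧ (q ∨ p), w2
14. p, w2
15. q ∨ p, w2
Accessibility: w0Rw0, w0Rw1, w1Rw1, w1Rw2, w2Rw2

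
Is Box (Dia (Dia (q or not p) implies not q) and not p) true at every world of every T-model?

Tableau for the negation not Box (Dia (Dia (q or not p) implies not q) and not p):
1. not Box (Dia (Dia (q or not p) implies not q) and not p), w0
2. not (Dia (Dia (q or not p) implies not q) and not p), w1
3. p, w1
Accessibility: w0Rw0, w0Rw1, w1Rw1
The negation has an open branch (countermodel exists).

Invalid (countermodel exists)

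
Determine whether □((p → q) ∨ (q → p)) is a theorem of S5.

Valid in S5

Tableau for the negation ¬□((p → q) ∨ (q → p)):
1. ¬□((p → q) ∨ (q → p)), w0
2. ¬((p → q) ∨ (q → p)), w1   [¬□-rule on 1: fresh world w1, w0Rw1]
3. ¬(p → q), w1   [¬∨-rule on 2]
4. ¬(q → p), w1   [¬∨-rule on 2]
5. p, w1   [¬→-rule on 3]
6. ¬q, w1   [¬→-rule on 3]
7. q, w1   [¬→-rule on 4]
8. ¬p, w1   [¬→-rule on 4]
Accessibility: w0Rw0, w0Rw1, w1Rw0, w1Rw1
Branch closes: q and ¬q both at w1.
All branches of the negation close; one closing branch shown above.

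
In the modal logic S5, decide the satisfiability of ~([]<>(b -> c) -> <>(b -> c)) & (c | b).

No, unsatisfiable

1. ~([]<>(b -> c) -> <>(b -> c)) & (c | b), 0
2. ~([]<>(b -> c) -> <>(b -> c)), 0
3. c | b, 0
4. []<>(b -> c), 0
5. ~<>(b -> c), 0
6. <>(b -> c), 0
7. ~(b -> c), 0
8. b, 0
9. ~c, 0
10. b -> c, 1
11. <>(b -> c), 1
12. ~(b -> c), 1
13. b, 1
14. ~c, 1
15. c, 1
Accessibility: 0R0, 0R1, 1R0, 1R1
Branch closes: c and ~c both at 1.
All branches of the tableau close; one closing branch shown above.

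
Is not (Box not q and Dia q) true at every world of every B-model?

Tableau for the negation Box not q and Dia q:
1. Box not q and Dia q, 0
2. Box not q, 0   [and-rule on 1]
3. Dia q, 0   [and-rule on 1]
4. not q, 0   [Box-rule on 2 via 0R0]
5. q, 1   [Dia-rule on 3: fresh world 1, 0R1]
6. not q, 1   [Box-rule on 2 via 0R1]
Accessibility: 0R0, 0R1, 1R0, 1R1
Branch closes: q and not q both at 1.
All branches of the negation close; one closing branch shown above.

Yes, valid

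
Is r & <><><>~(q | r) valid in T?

Tableau for the negation ~(r & <><><>~(q | r)):
1. ~(r & <><><>~(q | r)), u
2. ~<><><>~(q | r), u
3. ~<><>~(q | r), u
4. ~<>~(q | r), u
5. q | r, u
6. r, u
Accessibility: uRu
The negation has an open branch (countermodel exists).

No, not valid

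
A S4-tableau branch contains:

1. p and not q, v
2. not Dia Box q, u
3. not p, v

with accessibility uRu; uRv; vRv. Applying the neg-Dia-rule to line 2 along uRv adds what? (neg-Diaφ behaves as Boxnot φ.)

neg-Diaφ behaves as Boxnot φ: propagate the negated body to each accessible world.

not Box q, v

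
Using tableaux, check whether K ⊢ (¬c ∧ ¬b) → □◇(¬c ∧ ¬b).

Tableau for the negation ¬((¬c ∧ ¬b) → □◇(¬c ∧ ¬b)):
1. ¬((¬c ∧ ¬b) → □◇(¬c ∧ ¬b)), w0
2. ¬c ∧ ¬b, w0
3. ¬□◇(¬c ∧ ¬b), w0
4. ¬c, w0
5. ¬b, w0
6. ¬◇(¬c ∧ ¬b), w1
Accessibility: w0Rw1
The negation has an open branch (countermodel exists).

No, not valid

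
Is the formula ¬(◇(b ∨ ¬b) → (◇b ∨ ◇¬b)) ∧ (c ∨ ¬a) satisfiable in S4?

Unsatisfiable

1. ¬(◇(b ∨ ¬b) → (◇b ∨ ◇¬b)) ∧ (c ∨ ¬a), u
2. ¬(◇(b ∨ ¬b) → (◇b ∨ ◇¬b)), u
3. c ∨ ¬a, u
4. ◇(b ∨ ¬b), u
5. ¬(◇b ∨ ◇¬b), u
6. ¬◇b, u
7. ¬◇¬b, u
8. ¬b, u
9. b, u
Accessibility: uRu
Branch closes: b and ¬b both at u.
All branches of the tableau close; one closing branch shown above.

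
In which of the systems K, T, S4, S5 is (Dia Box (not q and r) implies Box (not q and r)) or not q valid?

S5

S4-tableau for the negation not ((Dia Box (not q and r) implies Box (not q and r)) or not q):
1. not ((Dia Box (not q and r) implies Box (not q and r)) or not q), w0
2. not (Dia Box (not q and r) implies Box (not q and r)), w0
3. q, w0
4. Dia Box (not q and r), w0
5. not Box (not q and r), w0
6. Box (not q and r), w1
7. not q and r, w1
8. not q, w1
9. r, w1
10. not (not q and r), w2
11. not r, w2
Accessibility: w0Rw0, w0Rw1, w0Rw2, w1Rw1, w2Rw2
Complete open branch: countermodel on an S4-frame, so not valid in S4, nor in K, T (the same frame is also a K-frame and a T-frame).
S5-tableau for the negation not ((Dia Box (not q and r) implies Box (not q and r)) or not q):
1. not ((Dia Box (not q and r) implies Box (not q and r)) or not q), w0
2. not (Dia Box (not q and r) implies Box (not q and r)), w0
3. q, w0
4. Dia Box (not q and r), w0
5. not Box (not q and r), w0
6. Box (not q and r), w1
7. not q and r, w0
8. not q, w0
9. r, w0
Accessibility: w0Rw0, w0Rw1, w1Rw0, w1Rw1
Branch closes: q and not q both at w0.
Every branch closes (one shown): valid in S5.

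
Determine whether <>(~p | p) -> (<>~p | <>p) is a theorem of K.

Valid

Tableau for the negation ~(<>(~p | p) -> (<>~p | <>p)):
1. ~(<>(~p | p) -> (<>~p | <>p)), u
2. <>(~p | p), u   [~->-rule on 1]
3. ~(<>~p | <>p), u   [~->-rule on 1]
4. ~<>~p, u   [~|-rule on 3]
5. ~<>p, u   [~|-rule on 3]
6. ~p | p, v   [<>-rule on 2: fresh world v, uRv]
7. p, v   [~<>-rule on 4 via uRv]
8. ~p, v   [~<>-rule on 5 via uRv]
Accessibility: uRv
Branch closes: p and ~p both at v.
Every branch of the negation's tableau closes; the branch above is one of them.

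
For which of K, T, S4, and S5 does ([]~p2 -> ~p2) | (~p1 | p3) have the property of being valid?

T, S4, S5

K-tableau for the negation ~(([]~p2 -> ~p2) | (~p1 | p3)):
1. ~(([]~p2 -> ~p2) | (~p1 | p3)), 0
2. ~([]~p2 -> ~p2), 0
3. ~(~p1 | p3), 0
4. []~p2, 0
5. p2, 0
6. p1, 0
7. ~p3, 0
Complete open branch: countermodel on a K-frame, so not valid in K.
T-tableau for the negation ~(([]~p2 -> ~p2) | (~p1 | p3)):
1. ~(([]~p2 -> ~p2) | (~p1 | p3)), 0
2. ~([]~p2 -> ~p2), 0
3. ~(~p1 | p3), 0
4. []~p2, 0
5. p2, 0
6. p1, 0
7. ~p3, 0
8. ~p2, 0
Accessibility: 0R0
Branch closes: p2 and ~p2 both at 0.
Every branch closes (one shown): valid in T, hence also in S4, S5 (every theorem of T is a theorem of S4 and S5).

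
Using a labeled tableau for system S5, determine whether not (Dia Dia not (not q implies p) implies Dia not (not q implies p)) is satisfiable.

Unsatisfiable (every branch closes)

1. not (Dia Dia not (not q implies p) implies Dia not (not q implies p)), u
2. Dia Dia not (not q implies p), u
3. not Dia not (not q implies p), u
4. not q implies p, u
5. p, u
6. Dia not (not q implies p), v
7. not q implies p, v
8. p, v
9. not (not q implies p), w
10. not q, w
11. not p, w
12. not q implies p, w
13. p, w
Accessibility: uRu, uRv, uRw, vRu, vRv, vRw, wRu, wRv, wRw
Branch closes: p and not p both at w.
(One branch shown.) All branches close.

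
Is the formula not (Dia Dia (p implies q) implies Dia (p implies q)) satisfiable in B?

Satisfiable

1. not (Dia Dia (p implies q) implies Dia (p implies q)), u
2. Dia Dia (p implies q), u
3. not Dia (p implies q), u
4. not (p implies q), u
5. p, u
6. not q, u
7. Dia (p implies q), v
8. not (p implies q), v
9. p, v
10. not q, v
11. p implies q, w
12. q, w
Accessibility: uRu, uRv, vRu, vRv, vRw, wRv, wRw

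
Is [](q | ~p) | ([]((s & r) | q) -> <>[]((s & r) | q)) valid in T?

Valid in T

Tableau for the negation ~([](q | ~p) | ([]((s & r) | q) -> <>[]((s & r) | q))):
1. ~([](q | ~p) | ([]((s & r) | q) -> <>[]((s & r) | q))), w0
2. ~[](q | ~p), w0   [~|-rule on 1]
3. ~([]((s & r) | q) -> <>[]((s & r) | q)), w0   [~|-rule on 1]
4. []((s & r) | q), w0   [~->-rule on 3]
5. ~<>[]((s & r) | q), w0   [~->-rule on 3]
6. (s & r) | q, w0   [[]-rule on 4 via w0Rw0]
7. ~[]((s & r) | q), w0   [~<>-rule on 5 via w0Rw0]
8. s & r, w0   [|-rule on 6 (branches; this branch)]
9. s, w0   [&-rule on 8]
10. r, w0   [&-rule on 8]
11. ~(q | ~p), w1   [~[]-rule on 2: fresh world w1, w0Rw1]
12. ~q, w1   [~|-rule on 11]
13. p, w1   [~|-rule on 11]
14. (s & r) | q, w1   [[]-rule on 4 via w0Rw1]
15. ~[]((s & r) | q), w1   [~<>-rule on 5 via w0Rw1]
16. s & r, w1   [|-rule on 14 (branches; this branch)]
17. s, w1   [&-rule on 16]
18. r, w1   [&-rule on 16]
19. ~((s & r) | q), w2   [~[]-rule on 7: fresh world w2, w0Rw2]
20. ~(s & r), w2   [~|-rule on 19]
21. ~q, w2   [~|-rule on 19]
22. (s & r) | q, w2   [[]-rule on 4 via w0Rw2]
23. ~[]((s & r) | q), w2   [~<>-rule on 5 via w0Rw2]
24. ~r, w2   [~&-rule on 20 (branches; this branch)]
25. s & r, w2   [|-rule on 22 (branches; this branch)]
26. s, w2   [&-rule on 25]
27. r, w2   [&-rule on 25]
Accessibility: w0Rw0, w0Rw1, w0Rw2, w1Rw1, w2Rw2
Branch closes: r and ~r both at w2.
All branches of the negation close; one closing branch shown above.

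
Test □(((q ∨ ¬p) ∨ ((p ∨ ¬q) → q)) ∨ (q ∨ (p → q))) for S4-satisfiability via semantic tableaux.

Satisfiable

1. □(((q ∨ ¬p) ∨ ((p ∨ ¬q) → q)) ∨ (q ∨ (p → q))), 0
2. ((q ∨ ¬p) ∨ ((p ∨ ¬q) → q)) ∨ (q ∨ (p → q)), 0   [□-rule on 1 via 0R0]
3. q ∨ (p → q), 0   [∨-rule on 2 (branches; this branch)]
4. p → q, 0   [∨-rule on 3 (branches; this branch)]
5. q, 0   [→-rule on 4 (branches; this branch)]
Accessibility: 0R0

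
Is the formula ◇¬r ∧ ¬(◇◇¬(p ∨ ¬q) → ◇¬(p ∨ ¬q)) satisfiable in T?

Satisfiable (open branch found)

1. ◇¬r ∧ ¬(◇◇¬(p ∨ ¬q) → ◇¬(p ∨ ¬q)), 0
2. ◇¬r, 0   [∧-rule on 1]
3. ¬(◇◇¬(p ∨ ¬q) → ◇¬(p ∨ ¬q)), 0   [∧-rule on 1]
4. ◇◇¬(p ∨ ¬q), 0   [¬→-rule on 3]
5. ¬◇¬(p ∨ ¬q), 0   [¬→-rule on 3]
6. p ∨ ¬q, 0   [¬◇-rule on 5 via 0R0]
7. ¬q, 0   [∨-rule on 6 (branches; this branch)]
8. ¬r, 1   [◇-rule on 2: fresh world 1, 0R1]
9. p ∨ ¬q, 1   [¬◇-rule on 5 via 0R1]
10. ¬q, 1   [∨-rule on 9 (branches; this branch)]
11. ◇¬(p ∨ ¬q), 2   [◇-rule on 4: fresh world 2, 0R2]
12. p ∨ ¬q, 2   [¬◇-rule on 5 via 0R2]
13. ¬q, 2   [∨-rule on 12 (branches; this branch)]
14. ¬(p ∨ ¬q), 3   [◇-rule on 11: fresh world 3, 2R3]
15. ¬p, 3   [¬∨-rule on 14]
16. q, 3   [¬∨-rule on 14]
Accessibility: 0R0, 0R1, 0R2, 1R1, 2R2, 2R3, 3R3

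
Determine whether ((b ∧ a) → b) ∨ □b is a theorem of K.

Valid in K

Tableau for the negation ¬(((b ∧ a) → b) ∨ □b):
1. ¬(((b ∧ a) → b) ∨ □b), 0
2. ¬((b ∧ a) → b), 0
3. ¬□b, 0
4. b ∧ a, 0
5. ¬b, 0
6. b, 0
7. a, 0
Branch closes: b and ¬b both at 0.
All branches of the negation close; one closing branch shown above.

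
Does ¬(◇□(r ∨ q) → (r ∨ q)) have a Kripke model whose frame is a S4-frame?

1. ¬(◇□(r ∨ q) → (r ∨ q)), u
2. ◇□(r ∨ q), u
3. ¬(r ∨ q), u
4. ¬r, u
5. ¬q, u
6. □(r ∨ q), v
7. r ∨ q, v
8. q, v
Accessibility: uRu, uRv, vRv

Yes, satisfiable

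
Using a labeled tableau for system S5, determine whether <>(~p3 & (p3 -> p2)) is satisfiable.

Yes, satisfiable

1. <>(~p3 & (p3 -> p2)), u
2. ~p3 & (p3 -> p2), v
3. ~p3, v
4. p3 -> p2, v
5. p2, v
Accessibility: uRu, uRv, vRu, vRv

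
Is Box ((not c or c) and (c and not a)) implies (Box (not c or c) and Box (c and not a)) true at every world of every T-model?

Yes, valid

Tableau for the negation not (Box ((not c or c) and (c and not a)) implies (Box (not c or c) and Box (c and not a))):
1. not (Box ((not c or c) and (c and not a)) implies (Box (not c or c) and Box (c and not a))), u
2. Box ((not c or c) and (c and not a)), u   [neg-implies-rule on 1]
3. not (Box (not c or c) and Box (c and not a)), u   [neg-implies-rule on 1]
4. (not c or c) and (c and not a), u   [Box-rule on 2 via uRu]
5. not c or c, u   [and-rule on 4]
6. c and not a, u   [and-rule on 4]
7. c, u   [and-rule on 6]
8. not a, u   [and-rule on 6]
9. not Box (c and not a), u   [neg-and-rule on 3 (branches; this branch)]
10. not (c and not a), v   [neg-Box-rule on 9: fresh world v, uRv]
11. (not c or c) and (c and not a), v   [Box-rule on 2 via uRv]
12. not c or c, v   [and-rule on 11]
13. c and not a, v   [and-rule on 11]
14. c, v   [and-rule on 13]
15. not a, v   [and-rule on 13]
16. a, v   [neg-and-rule on 10 (branches; this branch)]
Accessibility: uRu, uRv, vRv
Branch closes: a and not a both at v.
All branches of the negation close; one closing branch shown above.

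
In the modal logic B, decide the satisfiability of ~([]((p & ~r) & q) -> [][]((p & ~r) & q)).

Satisfiable (open branch found)

1. ~([]((p & ~r) & q) -> [][]((p & ~r) & q)), w0
2. []((p & ~r) & q), w0
3. ~[][]((p & ~r) & q), w0
4. (p & ~r) & q, w0
5. p & ~r, w0
6. q, w0
7. p, w0
8. ~r, w0
9. ~[]((p & ~r) & q), w1
10. (p & ~r) & q, w1
11. p & ~r, w1
12. q, w1
13. p, w1
14. ~r, w1
15. ~((p & ~r) & q), w2
16. ~q, w2
Accessibility: w0Rw0, w0Rw1, w1Rw0, w1Rw1, w1Rw2, w2Rw1, w2Rw2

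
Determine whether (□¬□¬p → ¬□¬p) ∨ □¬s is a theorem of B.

Valid

Tableau for the negation ¬((□¬□¬p → ¬□¬p) ∨ □¬s):
1. ¬((□¬□¬p → ¬□¬p) ∨ □¬s), 0
2. ¬(□¬□¬p → ¬□¬p), 0
3. ¬□¬s, 0
4. □¬□¬p, 0
5. □¬p, 0
6. ¬□¬p, 0
7. ¬p, 0
8. s, 1
9. ¬□¬p, 1
10. ¬p, 1
11. p, 2
12. ¬□¬p, 2
13. ¬p, 2
Accessibility: 0R0, 0R1, 0R2, 1R0, 1R1, 2R0, 2R2
Branch closes: p and ¬p both at 2.
Every branch of the negation's tableau closes; the branch above is one of them.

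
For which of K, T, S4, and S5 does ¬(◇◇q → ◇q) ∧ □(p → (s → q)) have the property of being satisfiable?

K, T

S4-tableau for the formula:
1. ¬(◇◇q → ◇q) ∧ □(p → (s → q)), u
2. ¬(◇◇q → ◇q), u
3. □(p → (s → q)), u
4. ◇◇q, u
5. ¬◇q, u
6. p → (s → q), u
7. ¬q, u
8. s → q, u
9. ¬s, u
10. ◇q, v
11. p → (s → q), v
12. ¬q, v
13. s → q, v
14. ¬s, v
15. q, w
16. p → (s → q), w
17. ¬q, w
Accessibility: uRu, uRv, uRw, vRv, vRw, wRw
Branch closes: q and ¬q both at w.
Every branch closes (one shown): unsatisfiable in S4, hence also in S5 (every S5-frame is an S4-frame).
T-tableau for the formula:
1. ¬(◇◇q → ◇q) ∧ □(p → (s → q)), u
2. ¬(◇◇q → ◇q), u
3. □(p → (s → q)), u
4. ◇◇q, u
5. ¬◇q, u
6. p → (s → q), u
7. ¬q, u
8. s → q, u
9. ¬s, u
10. ◇q, v
11. p → (s → q), v
12. ¬q, v
13. s → q, v
14. ¬s, v
15. q, w
Accessibility: uRu, uRv, vRv, vRw, wRw
Complete open branch: satisfiable in T, hence also in K (this T-model is also a K-model).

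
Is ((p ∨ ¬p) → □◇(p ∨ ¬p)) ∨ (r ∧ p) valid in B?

Valid

Tableau for the negation ¬(((p ∨ ¬p) → □◇(p ∨ ¬p)) ∨ (r ∧ p)):
1. ¬(((p ∨ ¬p) → □◇(p ∨ ¬p)) ∨ (r ∧ p)), u
2. ¬((p ∨ ¬p) → □◇(p ∨ ¬p)), u
3. ¬(r ∧ p), u
4. p ∨ ¬p, u
5. ¬□◇(p ∨ ¬p), u
6. ¬p, u
7. ¬◇(p ∨ ¬p), v
8. ¬(p ∨ ¬p), u
9. p, u
Accessibility: uRu, uRv, vRu, vRv
Branch closes: p and ¬p both at u.
All branches of the negation close; one closing branch shown above.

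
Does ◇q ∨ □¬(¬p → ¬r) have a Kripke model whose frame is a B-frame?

1. ◇q ∨ □¬(¬p → ¬r), w0
2. □¬(¬p → ¬r), w0   [∨-rule on 1 (branches; this branch)]
3. ¬(¬p → ¬r), w0   [□-rule on 2 via w0Rw0]
4. ¬p, w0   [¬→-rule on 3]
5. r, w0   [¬→-rule on 3]
Accessibility: w0Rw0

Satisfiable (open branch found)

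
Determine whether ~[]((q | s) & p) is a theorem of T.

Invalid (countermodel exists)

Tableau for the negation []((q | s) & p):
1. []((q | s) & p), 0
2. (q | s) & p, 0   [[]-rule on 1 via 0R0]
3. q | s, 0   [&-rule on 2]
4. p, 0   [&-rule on 2]
5. s, 0   [|-rule on 3 (branches; this branch)]
Accessibility: 0R0
The negation has an open branch (countermodel exists).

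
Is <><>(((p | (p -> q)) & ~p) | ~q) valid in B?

No, not valid

Tableau for the negation ~<><>(((p | (p -> q)) & ~p) | ~q):
1. ~<><>(((p | (p -> q)) & ~p) | ~q), 0
2. ~<>(((p | (p -> q)) & ~p) | ~q), 0
3. ~(((p | (p -> q)) & ~p) | ~q), 0
4. ~((p | (p -> q)) & ~p), 0
5. q, 0
6. p, 0
Accessibility: 0R0
The negation has an open branch (countermodel exists).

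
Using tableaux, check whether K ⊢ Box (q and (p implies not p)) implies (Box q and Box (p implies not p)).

Tableau for the negation not (Box (q and (p implies not p)) implies (Box q and Box (p implies not p))):
1. not (Box (q and (p implies not p)) implies (Box q and Box (p implies not p))), w0
2. Box (q and (p implies not p)), w0
3. not (Box q and Box (p implies not p)), w0
4. not Box (p implies not p), w0
5. not (p implies not p), w1
6. p, w1
7. q and (p implies not p), w1
8. q, w1
9. p implies not p, w1
10. not p, w1
Accessibility: w0Rw1
Branch closes: p and not p both at w1.
Every branch of the negation's tableau closes; the branch above is one of them.

Valid in K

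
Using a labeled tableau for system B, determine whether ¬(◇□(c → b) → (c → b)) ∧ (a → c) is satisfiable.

Unsatisfiable

1. ¬(◇□(c → b) → (c → b)) ∧ (a → c), u
2. ¬(◇□(c → b) → (c → b)), u   [∧-rule on 1]
3. a → c, u   [∧-rule on 1]
4. ◇□(c → b), u   [¬→-rule on 2]
5. ¬(c → b), u   [¬→-rule on 2]
6. c, u   [¬→-rule on 5]
7. ¬b, u   [¬→-rule on 5]
8. □(c → b), v   [◇-rule on 4: fresh world v, uRv]
9. c → b, u   [□-rule on 8 via vRu]
10. c → b, v   [□-rule on 8 via vRv]
11. b, u   [→-rule on 9 (branches; this branch)]
Accessibility: uRu, uRv, vRu, vRv
Branch closes: b and ¬b both at u.
(One branch shown.) All branches close.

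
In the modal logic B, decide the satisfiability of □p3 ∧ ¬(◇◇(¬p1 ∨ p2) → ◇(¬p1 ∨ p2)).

1. □p3 ∧ ¬(◇◇(¬p1 ∨ p2) → ◇(¬p1 ∨ p2)), u
2. □p3, u
3. ¬(◇◇(¬p1 ∨ p2) → ◇(¬p1 ∨ p2)), u
4. ◇◇(¬p1 ∨ p2), u
5. ¬◇(¬p1 ∨ p2), u
6. p3, u
7. ¬(¬p1 ∨ p2), u
8. p1, u
9. ¬p2, u
10. ◇(¬p1 ∨ p2), v
11. p3, v
12. ¬(¬p1 ∨ p2), v
13. p1, v
14. ¬p2, v
15. ¬p1 ∨ p2, w
16. p2, w
Accessibility: uRu, uRv, vRu, vRv, vRw, wRv, wRw

Yes, satisfiable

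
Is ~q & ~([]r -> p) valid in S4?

Invalid (countermodel exists)

Tableau for the negation ~(~q & ~([]r -> p)):
1. ~(~q & ~([]r -> p)), u
2. []r -> p, u   [~&-rule on 1 (branches; this branch)]
3. p, u   [->-rule on 2 (branches; this branch)]
Accessibility: uRu
The negation has an open branch (countermodel exists).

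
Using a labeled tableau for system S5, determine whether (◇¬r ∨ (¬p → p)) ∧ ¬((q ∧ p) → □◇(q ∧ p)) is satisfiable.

1. (◇¬r ∨ (¬p → p)) ∧ ¬((q ∧ p) → □◇(q ∧ p)), 0
2. ◇¬r ∨ (¬p → p), 0
3. ¬((q ∧ p) → □◇(q ∧ p)), 0
4. q ∧ p, 0
5. ¬□◇(q ∧ p), 0
6. q, 0
7. p, 0
8. ¬p → p, 0
9. ¬◇(q ∧ p), 1
10. ¬(q ∧ p), 0
11. ¬(q ∧ p), 1
12. ¬p, 0
Accessibility: 0R0, 0R1, 1R0, 1R1
Branch closes: p and ¬p both at 0.
(One branch shown.) All branches close.

No, unsatisfiable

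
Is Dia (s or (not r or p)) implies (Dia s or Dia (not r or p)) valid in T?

Tableau for the negation not (Dia (s or (not r or p)) implies (Dia s or Dia (not r or p))):
1. not (Dia (s or (not r or p)) implies (Dia s or Dia (not r or p))), u
2. Dia (s or (not r or p)), u   [neg-implies-rule on 1]
3. not (Dia s or Dia (not r or p)), u   [neg-implies-rule on 1]
4. not Dia s, u   [neg-or-rule on 3]
5. not Dia (not r or p), u   [neg-or-rule on 3]
6. not s, u   [neg-Dia-rule on 4 via uRu]
7. not (not r or p), u   [neg-Dia-rule on 5 via uRu]
8. r, u   [neg-or-rule on 7]
9. not p, u   [neg-or-rule on 7]
10. s or (not r or p), v   [Dia-rule on 2: fresh world v, uRv]
11. not s, v   [neg-Dia-rule on 4 via uRv]
12. not (not r or p), v   [neg-Dia-rule on 5 via uRv]
13. r, v   [neg-or-rule on 12]
14. not p, v   [neg-or-rule on 12]
15. not r or p, v   [or-rule on 10 (branches; this branch)]
16. p, v   [or-rule on 15 (branches; this branch)]
Accessibility: uRu, uRv, vRv
Branch closes: p and not p both at v.
Every branch of the negation's tableau closes; the branch above is one of them.

Yes, valid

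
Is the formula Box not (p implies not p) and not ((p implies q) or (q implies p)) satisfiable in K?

1. Box not (p implies not p) and not ((p implies q) or (q implies p)), u
2. Box not (p implies not p), u
3. not ((p implies q) or (q implies p)), u
4. not (p implies q), u
5. not (q implies p), u
6. p, u
7. not q, u
8. q, u
9. not p, u
Branch closes: q and not q both at u.
Every branch closes; the branch above is one of them.

No, unsatisfiable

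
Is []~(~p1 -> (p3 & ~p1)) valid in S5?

Invalid (countermodel exists)

Tableau for the negation ~[]~(~p1 -> (p3 & ~p1)):
1. ~[]~(~p1 -> (p3 & ~p1)), u
2. ~p1 -> (p3 & ~p1), v
3. p3 & ~p1, v
4. p3, v
5. ~p1, v
Accessibility: uRu, uRv, vRu, vRv
The negation has an open branch (countermodel exists).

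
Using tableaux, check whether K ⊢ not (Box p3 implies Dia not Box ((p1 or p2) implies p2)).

Not valid

Tableau for the negation Box p3 implies Dia not Box ((p1 or p2) implies p2):
1. Box p3 implies Dia not Box ((p1 or p2) implies p2), 0
2. Dia not Box ((p1 or p2) implies p2), 0   [implies-rule on 1 (branches; this branch)]
3. not Box ((p1 or p2) implies p2), 1   [Dia-rule on 2: fresh world 1, 0R1]
4. not ((p1 or p2) implies p2), 2   [neg-Box-rule on 3: fresh world 2, 1R2]
5. p1 or p2, 2   [neg-implies-rule on 4]
6. not p2, 2   [neg-implies-rule on 4]
7. p1, 2   [or-rule on 5 (branches; this branch)]
Accessibility: 0R1, 1R2
The negation has an open branch (countermodel exists).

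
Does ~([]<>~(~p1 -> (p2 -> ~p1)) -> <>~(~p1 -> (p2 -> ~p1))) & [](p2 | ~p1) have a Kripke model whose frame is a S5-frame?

1. ~([]<>~(~p1 -> (p2 -> ~p1)) -> <>~(~p1 -> (p2 -> ~p1))) & [](p2 | ~p1), w0
2. ~([]<>~(~p1 -> (p2 -> ~p1)) -> <>~(~p1 -> (p2 -> ~p1))), w0
3. [](p2 | ~p1), w0
4. []<>~(~p1 -> (p2 -> ~p1)), w0
5. ~<>~(~p1 -> (p2 -> ~p1)), w0
6. p2 | ~p1, w0
7. <>~(~p1 -> (p2 -> ~p1)), w0
8. ~p1 -> (p2 -> ~p1), w0
9. ~p1, w0
10. p2 -> ~p1, w0
11. ~(~p1 -> (p2 -> ~p1)), w1
12. ~p1, w1
13. ~(p2 -> ~p1), w1
14. p2, w1
15. p1, w1
Accessibility: w0Rw0, w0Rw1, w1Rw0, w1Rw1
Branch closes: p1 and ~p1 both at w1.
All branches of the tableau close; one closing branch shown above.

Unsatisfiable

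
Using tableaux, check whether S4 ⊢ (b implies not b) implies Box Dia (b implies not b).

Not valid

Tableau for the negation not ((b implies not b) implies Box Dia (b implies not b)):
1. not ((b implies not b) implies Box Dia (b implies not b)), u
2. b implies not b, u
3. not Box Dia (b implies not b), u
4. not b, u
5. not Dia (b implies not b), v
6. not (b implies not b), v
7. b, v
Accessibility: uRu, uRv, vRv
The negation has an open branch (countermodel exists).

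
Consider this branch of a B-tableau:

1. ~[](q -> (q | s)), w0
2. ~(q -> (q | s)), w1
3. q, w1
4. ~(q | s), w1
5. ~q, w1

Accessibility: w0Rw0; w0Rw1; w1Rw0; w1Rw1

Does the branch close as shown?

Yes, closed

Both q and ~q appear at w1.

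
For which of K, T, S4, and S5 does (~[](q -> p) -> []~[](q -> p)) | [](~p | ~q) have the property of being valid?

S4-tableau for the negation ~((~[](q -> p) -> []~[](q -> p)) | [](~p | ~q)):
1. ~((~[](q -> p) -> []~[](q -> p)) | [](~p | ~q)), 0
2. ~(~[](q -> p) -> []~[](q -> p)), 0
3. ~[](~p | ~q), 0
4. ~[](q -> p), 0
5. ~[]~[](q -> p), 0
6. ~(~p | ~q), 1
7. p, 1
8. q, 1
9. ~(q -> p), 2
10. q, 2
11. ~p, 2
12. [](q -> p), 3
13. q -> p, 3
14. p, 3
Accessibility: 0R0, 0R1, 0R2, 0R3, 1R1, 2R2, 3R3
Complete open branch: countermodel on an S4-frame, so not valid in S4, nor in K, T (the same frame is also a K-frame and a T-frame).
S5-tableau for the negation ~((~[](q -> p) -> []~[](q -> p)) | [](~p | ~q)):
1. ~((~[](q -> p) -> []~[](q -> p)) | [](~p | ~q)), 0
2. ~(~[](q -> p) -> []~[](q -> p)), 0
3. ~[](~p | ~q), 0
4. ~[](q -> p), 0
5. ~[]~[](q -> p), 0
6. ~(~p | ~q), 1
7. p, 1
8. q, 1
9. ~(q -> p), 2
10. q, 2
11. ~p, 2
12. [](q -> p), 3
13. q -> p, 0
14. q -> p, 1
15. q -> p, 2
16. q -> p, 3
17. p, 0
18. p, 2
Accessibility: 0R0, 0R1, 0R2, 0R3, 1R0, 1R1, 1R2, 1R3, 2R0, 2R1, 2R2, 2R3, 3R0, 3R1, 3R2, 3R3
Branch closes: p and ~p both at 2.
Every branch closes (one shown): valid in S5.

S5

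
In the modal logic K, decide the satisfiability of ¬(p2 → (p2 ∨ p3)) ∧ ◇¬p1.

1. ¬(p2 → (p2 ∨ p3)) ∧ ◇¬p1, w0
2. ¬(p2 → (p2 ∨ p3)), w0
3. ◇¬p1, w0
4. p2, w0
5. ¬(p2 ∨ p3), w0
6. ¬p2, w0
7. ¬p3, w0
Branch closes: p2 and ¬p2 both at w0.
Every branch closes; the branch above is one of them.

Unsatisfiable (every branch closes)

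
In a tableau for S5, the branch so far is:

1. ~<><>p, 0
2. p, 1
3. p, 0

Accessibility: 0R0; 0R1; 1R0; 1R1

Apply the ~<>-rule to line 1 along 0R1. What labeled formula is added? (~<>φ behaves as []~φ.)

~<>φ behaves as []~φ: propagate the negated body to each accessible world.

~<>p, 1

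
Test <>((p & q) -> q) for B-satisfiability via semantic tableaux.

1. <>((p & q) -> q), u
2. (p & q) -> q, v
3. q, v
Accessibility: uRu, uRv, vRu, vRv

Satisfiable (open branch found)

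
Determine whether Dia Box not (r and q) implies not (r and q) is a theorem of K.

Tableau for the negation not (Dia Box not (r and q) implies not (r and q)):
1. not (Dia Box not (r and q) implies not (r and q)), w0
2. Dia Box not (r and q), w0   [neg-implies-rule on 1]
3. r and q, w0   [neg-implies-rule on 1]
4. r, w0   [and-rule on 3]
5. q, w0   [and-rule on 3]
6. Box not (r and q), w1   [Dia-rule on 2: fresh world w1, w0Rw1]
Accessibility: w0Rw1
The negation has an open branch (countermodel exists).

No, not valid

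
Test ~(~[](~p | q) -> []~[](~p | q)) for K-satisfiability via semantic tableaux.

1. ~(~[](~p | q) -> []~[](~p | q)), 0
2. ~[](~p | q), 0
3. ~[]~[](~p | q), 0
4. ~(~p | q), 1
5. p, 1
6. ~q, 1
7. [](~p | q), 2
Accessibility: 0R1, 0R2

Yes, satisfiable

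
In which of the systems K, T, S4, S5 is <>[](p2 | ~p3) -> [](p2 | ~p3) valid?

S5

S5-tableau for the negation ~(<>[](p2 | ~p3) -> [](p2 | ~p3)):
1. ~(<>[](p2 | ~p3) -> [](p2 | ~p3)), 0
2. <>[](p2 | ~p3), 0
3. ~[](p2 | ~p3), 0
4. [](p2 | ~p3), 1
5. p2 | ~p3, 0
6. p2 | ~p3, 1
7. ~p3, 0
8. ~p3, 1
9. ~(p2 | ~p3), 2
10. ~p2, 2
11. p3, 2
12. p2 | ~p3, 2
13. ~p3, 2
Accessibility: 0R0, 0R1, 0R2, 1R0, 1R1, 1R2, 2R0, 2R1, 2R2
Branch closes: p3 and ~p3 both at 2.
Every branch closes (one shown): valid in S5.
S4-tableau for the negation ~(<>[](p2 | ~p3) -> [](p2 | ~p3)):
1. ~(<>[](p2 | ~p3) -> [](p2 | ~p3)), 0
2. <>[](p2 | ~p3), 0
3. ~[](p2 | ~p3), 0
4. [](p2 | ~p3), 1
5. p2 | ~p3, 1
6. ~p3, 1
7. ~(p2 | ~p3), 2
8. ~p2, 2
9. p3, 2
Accessibility: 0R0, 0R1, 0R2, 1R1, 2R2
Complete open branch: countermodel on an S4-frame, so not valid in S4, nor in K, T (the same frame is also a K-frame and a T-frame).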